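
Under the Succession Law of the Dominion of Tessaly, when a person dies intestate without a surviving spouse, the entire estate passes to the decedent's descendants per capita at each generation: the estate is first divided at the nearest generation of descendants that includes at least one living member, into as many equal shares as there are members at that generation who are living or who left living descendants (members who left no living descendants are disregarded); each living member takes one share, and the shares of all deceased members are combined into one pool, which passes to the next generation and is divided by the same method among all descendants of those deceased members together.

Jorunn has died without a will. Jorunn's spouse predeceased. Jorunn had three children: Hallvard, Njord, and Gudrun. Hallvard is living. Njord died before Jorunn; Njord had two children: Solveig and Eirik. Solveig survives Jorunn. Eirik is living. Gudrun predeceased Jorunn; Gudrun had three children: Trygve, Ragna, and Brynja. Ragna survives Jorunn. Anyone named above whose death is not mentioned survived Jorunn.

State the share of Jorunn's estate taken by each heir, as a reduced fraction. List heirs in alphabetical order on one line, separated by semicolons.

There is no surviving spouse, so the entire estate passes to Jorunn's descendants per capita at each generation.
At generation 1 (Hallvard, Njord, Gudrun) there are 3 shares of (1)/3 = 1/3 each.
Living: Hallvard — each takes 1/3.
Deceased: Njord and Gudrun. Their combined 2/3 is pooled and carried to generation 2.
At generation 2 (Solveig, Eirik, Trygve, Ragna, Brynja) there are 5 shares of (2/3)/5 = 2/15 each.
Living: Solveig, Eirik, Trygve, Ragna, and Brynja — each takes 2/15.

Brynja 2/15; Eirik 2/15; Hallvard 1/3; Ragna 2/15; Solveig 2/15; Trygve 2/15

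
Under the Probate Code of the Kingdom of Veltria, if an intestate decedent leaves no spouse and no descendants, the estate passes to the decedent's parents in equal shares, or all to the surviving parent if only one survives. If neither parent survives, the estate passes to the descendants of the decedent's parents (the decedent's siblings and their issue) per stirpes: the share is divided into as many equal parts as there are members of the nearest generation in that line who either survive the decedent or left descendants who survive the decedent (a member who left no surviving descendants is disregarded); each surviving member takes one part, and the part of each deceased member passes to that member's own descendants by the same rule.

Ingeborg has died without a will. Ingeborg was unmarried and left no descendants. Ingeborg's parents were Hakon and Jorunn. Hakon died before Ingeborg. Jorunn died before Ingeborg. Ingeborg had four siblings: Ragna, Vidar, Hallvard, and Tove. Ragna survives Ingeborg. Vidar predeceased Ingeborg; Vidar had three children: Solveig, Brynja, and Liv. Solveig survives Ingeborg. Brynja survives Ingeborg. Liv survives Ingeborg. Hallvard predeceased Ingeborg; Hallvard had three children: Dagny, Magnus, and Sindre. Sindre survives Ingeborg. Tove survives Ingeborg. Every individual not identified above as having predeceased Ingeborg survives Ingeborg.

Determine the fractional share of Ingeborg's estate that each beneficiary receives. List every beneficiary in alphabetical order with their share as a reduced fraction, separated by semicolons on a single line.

Brynja 1/12; Dagny 1/12; Liv 1/12; Magnus 1/12; Ragna 1/4; Sindre 1/12; Solveig 1/12; Tove 1/4

Neither parent survives and there are no descendants, so the estate passes to Ingeborg's siblings and their issue per stirpes.
The estate is divided into 4 equal shares of 1/4 among Ragna, Vidar, Hallvard, Tove.
Ragna is living and takes 1/4.
Vidar predeceased; the 1/4 allotted to Vidar's branch passes to Vidar's issue by representation.
The 1/4 is divided into 3 equal shares of 1/12 among Solveig, Brynja, Liv.
Solveig is living and takes 1/12.
Brynja is living and takes 1/12.
Liv is living and takes 1/12.
Hallvard predeceased; the 1/4 allotted to Hallvard's branch passes to Hallvard's issue by representation.
The 1/4 is divided into 3 equal shares of 1/12 among Dagny, Magnus, Sindre.
Dagny is living and takes 1/12.
Magnus is living and takes 1/12.
Sindre is living and takes 1/12.
Tove is living and takes 1/4.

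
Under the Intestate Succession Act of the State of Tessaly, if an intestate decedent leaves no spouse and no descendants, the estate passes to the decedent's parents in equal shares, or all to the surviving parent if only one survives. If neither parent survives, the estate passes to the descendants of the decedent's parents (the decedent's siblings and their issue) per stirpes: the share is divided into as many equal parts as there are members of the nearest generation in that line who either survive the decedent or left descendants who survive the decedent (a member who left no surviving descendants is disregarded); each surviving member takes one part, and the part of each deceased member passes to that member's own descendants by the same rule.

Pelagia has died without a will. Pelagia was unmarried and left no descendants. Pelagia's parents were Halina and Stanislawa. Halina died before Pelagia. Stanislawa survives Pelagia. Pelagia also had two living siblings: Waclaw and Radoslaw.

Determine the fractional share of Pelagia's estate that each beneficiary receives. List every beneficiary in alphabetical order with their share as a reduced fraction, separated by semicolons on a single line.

Only one parent, Stanislawa, survives, so Stanislawa takes the entire estate. The siblings take nothing because a surviving parent has priority.

Stanislawa 1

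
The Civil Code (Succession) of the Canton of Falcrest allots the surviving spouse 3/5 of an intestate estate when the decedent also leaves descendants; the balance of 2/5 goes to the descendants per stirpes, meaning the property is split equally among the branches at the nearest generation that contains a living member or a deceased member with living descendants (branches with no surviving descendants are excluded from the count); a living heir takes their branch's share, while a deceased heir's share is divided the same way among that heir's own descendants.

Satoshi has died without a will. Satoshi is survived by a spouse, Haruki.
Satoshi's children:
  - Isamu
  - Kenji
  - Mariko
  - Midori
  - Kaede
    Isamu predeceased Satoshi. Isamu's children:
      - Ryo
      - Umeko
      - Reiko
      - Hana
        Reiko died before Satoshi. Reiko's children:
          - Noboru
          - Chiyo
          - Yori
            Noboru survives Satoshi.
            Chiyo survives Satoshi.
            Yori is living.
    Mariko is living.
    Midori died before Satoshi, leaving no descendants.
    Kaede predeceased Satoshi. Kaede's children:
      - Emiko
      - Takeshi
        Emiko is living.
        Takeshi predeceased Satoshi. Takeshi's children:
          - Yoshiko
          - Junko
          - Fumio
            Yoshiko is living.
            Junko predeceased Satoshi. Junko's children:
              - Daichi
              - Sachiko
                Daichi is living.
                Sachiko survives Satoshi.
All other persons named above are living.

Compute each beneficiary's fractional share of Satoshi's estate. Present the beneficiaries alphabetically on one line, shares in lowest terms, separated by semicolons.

Chiyo 1/120; Daichi 1/120; Emiko 1/20; Fumio 1/60; Hana 1/40; Haruki 3/5; Kenji 1/10; Mariko 1/10; Noboru 1/120; Ryo 1/40; Sachiko 1/120; Umeko 1/40; Yori 1/120; Yoshiko 1/60

Haruki, as surviving spouse, takes 3/5.
The remaining 2/5 passes to Satoshi's descendants per stirpes.
Midori left no surviving issue, so that branch lapses and is disregarded.
The 2/5 is divided into 4 equal shares of 1/10 among Isamu, Kenji, Mariko, Kaede.
Isamu predeceased; the 1/10 allotted to Isamu's branch passes to Isamu's issue by representation.
The 1/10 is divided into 4 equal shares of 1/40 among Ryo, Umeko, Reiko, Hana.
Ryo is living and takes 1/40.
Umeko is living and takes 1/40.
Reiko predeceased; the 1/40 allotted to Reiko's branch passes to Reiko's issue by representation.
The 1/40 is divided into 3 equal shares of 1/120 among Noboru, Chiyo, Yori.
Noboru is living and takes 1/120.
Chiyo is living and takes 1/120.
Yori is living and takes 1/120.
Hana is living and takes 1/40.
Kenji is living and takes 1/10.
Mariko is living and takes 1/10.
Kaede predeceased; the 1/10 allotted to Kaede's branch passes to Kaede's issue by representation.
The 1/10 is divided into 2 equal shares of 1/20 among Emiko, Takeshi.
Emiko is living and takes 1/20.
Takeshi predeceased; the 1/20 allotted to Takeshi's branch passes to Takeshi's issue by representation.
The 1/20 is divided into 3 equal shares of 1/60 among Yoshiko, Junko, Fumio.
Yoshiko is living and takes 1/60.
Junko predeceased; the 1/60 allotted to Junko's branch passes to Junko's issue by representation.
The 1/60 is divided into 2 equal shares of 1/120 among Daichi, Sachiko.
Daichi is living and takes 1/120.
Sachiko is living and takes 1/120.
Fumio is living and takes 1/60.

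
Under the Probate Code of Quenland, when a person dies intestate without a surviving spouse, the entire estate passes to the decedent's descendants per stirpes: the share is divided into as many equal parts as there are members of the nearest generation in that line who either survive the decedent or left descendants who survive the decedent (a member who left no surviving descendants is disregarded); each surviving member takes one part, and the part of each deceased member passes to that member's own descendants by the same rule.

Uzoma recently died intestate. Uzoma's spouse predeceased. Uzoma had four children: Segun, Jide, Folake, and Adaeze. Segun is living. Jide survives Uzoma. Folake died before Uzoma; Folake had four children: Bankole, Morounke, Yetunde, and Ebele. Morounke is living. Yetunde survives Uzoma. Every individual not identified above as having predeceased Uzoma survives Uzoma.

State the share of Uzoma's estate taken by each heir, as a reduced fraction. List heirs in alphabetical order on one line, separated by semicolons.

Adaeze 1/4; Bankole 1/16; Ebele 1/16; Jide 1/4; Morounke 1/16; Segun 1/4; Yetunde 1/16

There is no surviving spouse, so the entire estate passes to Uzoma's descendants per stirpes.
The estate is divided into 4 equal shares of 1/4 among Segun, Jide, Folake, Adaeze.
Segun is living and takes 1/4.
Jide is living and takes 1/4.
Folake predeceased; the 1/4 allotted to Folake's branch passes to Folake's issue by representation.
The 1/4 is divided into 4 equal shares of 1/16 among Bankole, Morounke, Yetunde, Ebele.
Bankole is living and takes 1/16.
Morounke is living and takes 1/16.
Yetunde is living and takes 1/16.
Ebele is living and takes 1/16.
Adaeze is living and takes 1/4.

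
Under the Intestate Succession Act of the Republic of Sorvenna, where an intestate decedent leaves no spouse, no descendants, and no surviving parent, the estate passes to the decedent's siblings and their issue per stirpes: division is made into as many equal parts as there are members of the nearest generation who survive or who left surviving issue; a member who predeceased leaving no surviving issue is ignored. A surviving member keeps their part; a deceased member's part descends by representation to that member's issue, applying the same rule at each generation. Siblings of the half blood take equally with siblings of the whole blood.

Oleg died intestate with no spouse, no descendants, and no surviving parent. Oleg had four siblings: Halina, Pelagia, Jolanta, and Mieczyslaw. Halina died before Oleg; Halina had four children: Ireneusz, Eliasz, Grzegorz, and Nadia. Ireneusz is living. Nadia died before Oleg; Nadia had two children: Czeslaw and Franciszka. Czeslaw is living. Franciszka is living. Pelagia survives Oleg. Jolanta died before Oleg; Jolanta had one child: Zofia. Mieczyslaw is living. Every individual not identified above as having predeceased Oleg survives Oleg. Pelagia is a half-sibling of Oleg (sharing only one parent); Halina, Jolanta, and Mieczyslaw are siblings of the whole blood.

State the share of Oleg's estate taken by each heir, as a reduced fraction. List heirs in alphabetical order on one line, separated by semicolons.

No spouse, descendants, or parent survives, so the estate passes to Oleg's siblings per stirpes.
Half-blood and whole-blood siblings take equally under the stated rule.
The estate is divided into 4 equal shares of 1/4 among Halina, Pelagia, Jolanta, Mieczyslaw.
Halina predeceased; the 1/4 allotted to Halina's branch passes to Halina's issue by representation.
The 1/4 is divided into 4 equal shares of 1/16 among Ireneusz, Eliasz, Grzegorz, Nadia.
Ireneusz is living and takes 1/16.
Eliasz is living and takes 1/16.
Grzegorz is living and takes 1/16.
Nadia predeceased; the 1/16 allotted to Nadia's branch passes to Nadia's issue by representation.
The 1/16 is divided into 2 equal shares of 1/32 among Czeslaw, Franciszka.
Czeslaw is living and takes 1/32.
Franciszka is living and takes 1/32.
Pelagia is living and takes 1/4.
Jolanta predeceased; the 1/4 allotted to Jolanta's branch passes to Jolanta's issue by representation.
Zofia is the sole taker at this level and receives the full 1/4.
Mieczyslaw is living and takes 1/4.

Czeslaw 1/32; Eliasz 1/16; Franciszka 1/32; Grzegorz 1/16; Ireneusz 1/16; Mieczyslaw 1/4; Pelagia 1/4; Zofia 1/4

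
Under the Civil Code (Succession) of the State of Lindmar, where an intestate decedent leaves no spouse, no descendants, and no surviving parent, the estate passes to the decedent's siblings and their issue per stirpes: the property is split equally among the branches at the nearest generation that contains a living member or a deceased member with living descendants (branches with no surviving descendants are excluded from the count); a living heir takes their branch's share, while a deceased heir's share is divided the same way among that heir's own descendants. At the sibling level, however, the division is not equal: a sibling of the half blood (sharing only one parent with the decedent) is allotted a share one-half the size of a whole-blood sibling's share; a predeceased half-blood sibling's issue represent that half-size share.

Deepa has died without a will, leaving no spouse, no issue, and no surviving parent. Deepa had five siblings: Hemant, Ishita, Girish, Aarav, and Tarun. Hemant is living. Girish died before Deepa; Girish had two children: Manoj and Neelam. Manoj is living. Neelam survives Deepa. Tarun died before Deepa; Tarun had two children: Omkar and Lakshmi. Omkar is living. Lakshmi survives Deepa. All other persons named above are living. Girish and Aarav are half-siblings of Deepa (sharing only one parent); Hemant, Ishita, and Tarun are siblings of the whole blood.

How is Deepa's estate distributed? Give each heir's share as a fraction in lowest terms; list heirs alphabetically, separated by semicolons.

Aarav 1/8; Hemant 1/4; Ishita 1/4; Lakshmi 1/8; Manoj 1/16; Neelam 1/16; Omkar 1/8

No spouse, descendants, or parent survives, so the estate passes to Deepa's siblings per stirpes.
Half-blood siblings count for one-half the weight of whole-blood siblings at the initial division.
Dividing 1 in proportion to weights (total weight 4): Hemant (weight 1) → 1/4; Ishita (weight 1) → 1/4; Girish (weight 1/2) → 1/8; Aarav (weight 1/2) → 1/8; Tarun (weight 1) → 1/4.
Hemant is living and takes 1/4.
Ishita is living and takes 1/4.
Girish predeceased; the 1/8 allotted to Girish's branch passes to Girish's issue by representation.
The 1/8 is divided into 2 equal shares of 1/16 among Manoj, Neelam.
Manoj is living and takes 1/16.
Neelam is living and takes 1/16.
Aarav is living and takes 1/8.
Tarun predeceased; the 1/4 allotted to Tarun's branch passes to Tarun's issue by representation.
The 1/4 is divided into 2 equal shares of 1/8 among Omkar, Lakshmi.
Omkar is living and takes 1/8.
Lakshmi is living and takes 1/8.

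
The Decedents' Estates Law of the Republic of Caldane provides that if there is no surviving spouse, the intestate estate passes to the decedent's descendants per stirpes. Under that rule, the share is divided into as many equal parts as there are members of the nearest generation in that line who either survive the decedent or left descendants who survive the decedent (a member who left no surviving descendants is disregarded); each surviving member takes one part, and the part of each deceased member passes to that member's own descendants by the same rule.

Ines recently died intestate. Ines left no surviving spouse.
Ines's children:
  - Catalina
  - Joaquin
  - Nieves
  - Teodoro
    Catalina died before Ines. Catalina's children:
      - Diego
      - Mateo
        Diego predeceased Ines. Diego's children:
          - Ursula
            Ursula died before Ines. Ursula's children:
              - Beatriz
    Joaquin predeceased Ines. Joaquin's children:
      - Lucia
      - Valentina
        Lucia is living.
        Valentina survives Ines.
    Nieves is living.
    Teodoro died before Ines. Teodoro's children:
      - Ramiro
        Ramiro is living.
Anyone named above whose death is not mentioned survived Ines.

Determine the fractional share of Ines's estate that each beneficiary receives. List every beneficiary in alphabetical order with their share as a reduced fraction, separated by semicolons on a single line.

Beatriz 1/8; Lucia 1/8; Mateo 1/8; Nieves 1/4; Ramiro 1/4; Valentina 1/8

There is no surviving spouse, so the entire estate passes to Ines's descendants per stirpes.
The estate is divided into 4 equal shares of 1/4 among Catalina, Joaquin, Nieves, Teodoro.
Catalina predeceased; the 1/4 allotted to Catalina's branch passes to Catalina's issue by representation.
The 1/4 is divided into 2 equal shares of 1/8 among Diego, Mateo.
Diego predeceased; the 1/8 allotted to Diego's branch passes to Diego's issue by representation.
Ursula's line is the sole branch at this level, so the full 1/8 passes to Ursula's issue by representation.
Beatriz is the sole taker at this level and receives the full 1/8.
Mateo is living and takes 1/8.
Joaquin predeceased; the 1/4 allotted to Joaquin's branch passes to Joaquin's issue by representation.
The 1/4 is divided into 2 equal shares of 1/8 among Lucia, Valentina.
Lucia is living and takes 1/8.
Valentina is living and takes 1/8.
Nieves is living and takes 1/4.
Teodoro predeceased; the 1/4 allotted to Teodoro's branch passes to Teodoro's issue by representation.
Ramiro is the sole taker at this level and receives the full 1/4.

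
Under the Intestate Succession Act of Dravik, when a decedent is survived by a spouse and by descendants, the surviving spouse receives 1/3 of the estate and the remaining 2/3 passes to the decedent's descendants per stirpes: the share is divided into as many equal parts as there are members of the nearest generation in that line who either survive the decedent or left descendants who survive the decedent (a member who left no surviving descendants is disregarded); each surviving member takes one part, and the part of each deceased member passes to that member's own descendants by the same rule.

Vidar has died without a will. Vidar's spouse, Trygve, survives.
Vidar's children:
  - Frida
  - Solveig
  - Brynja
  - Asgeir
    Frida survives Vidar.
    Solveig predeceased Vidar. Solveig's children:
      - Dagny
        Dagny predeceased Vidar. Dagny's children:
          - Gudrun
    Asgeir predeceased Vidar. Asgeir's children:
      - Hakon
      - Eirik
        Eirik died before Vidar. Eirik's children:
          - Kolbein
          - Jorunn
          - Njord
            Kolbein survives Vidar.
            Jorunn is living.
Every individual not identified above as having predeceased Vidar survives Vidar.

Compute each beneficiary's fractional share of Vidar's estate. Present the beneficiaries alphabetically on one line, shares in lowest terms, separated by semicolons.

Brynja 1/6; Frida 1/6; Gudrun 1/6; Hakon 1/12; Jorunn 1/36; Kolbein 1/36; Njord 1/36; Trygve 1/3

Trygve, as surviving spouse, takes 1/3.
The remaining 2/3 passes to Vidar's descendants per stirpes.
The 2/3 is divided into 4 equal shares of 1/6 among Frida, Solveig, Brynja, Asgeir.
Frida is living and takes 1/6.
Solveig predeceased; the 1/6 allotted to Solveig's branch passes to Solveig's issue by representation.
Dagny's line is the sole branch at this level, so the full 1/6 passes to Dagny's issue by representation.
Gudrun is the sole taker at this level and receives the full 1/6.
Brynja is living and takes 1/6.
Asgeir predeceased; the 1/6 allotted to Asgeir's branch passes to Asgeir's issue by representation.
The 1/6 is divided into 2 equal shares of 1/12 among Hakon, Eirik.
Hakon is living and takes 1/12.
Eirik predeceased; the 1/12 allotted to Eirik's branch passes to Eirik's issue by representation.
The 1/12 is divided into 3 equal shares of 1/36 among Kolbein, Jorunn, Njord.
Kolbein is living and takes 1/36.
Jorunn is living and takes 1/36.
Njord is living and takes 1/36.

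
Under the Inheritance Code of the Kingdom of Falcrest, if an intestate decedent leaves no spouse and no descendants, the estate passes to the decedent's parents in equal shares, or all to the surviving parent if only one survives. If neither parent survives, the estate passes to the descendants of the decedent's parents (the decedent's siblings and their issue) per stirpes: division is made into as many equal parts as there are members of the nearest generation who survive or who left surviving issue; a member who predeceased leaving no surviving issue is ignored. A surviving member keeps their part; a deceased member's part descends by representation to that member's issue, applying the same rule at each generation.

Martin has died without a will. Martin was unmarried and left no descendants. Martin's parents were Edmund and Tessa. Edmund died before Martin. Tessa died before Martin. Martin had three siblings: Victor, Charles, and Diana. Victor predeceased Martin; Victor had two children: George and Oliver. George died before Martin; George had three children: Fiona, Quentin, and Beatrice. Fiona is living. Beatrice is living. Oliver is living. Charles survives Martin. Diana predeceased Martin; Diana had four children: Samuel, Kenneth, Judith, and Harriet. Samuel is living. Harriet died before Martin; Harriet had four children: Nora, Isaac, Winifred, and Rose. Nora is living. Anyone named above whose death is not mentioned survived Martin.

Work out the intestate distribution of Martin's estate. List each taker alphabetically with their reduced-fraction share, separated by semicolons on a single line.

Beatrice 1/18; Charles 1/3; Fiona 1/18; Isaac 1/48; Judith 1/12; Kenneth 1/12; Nora 1/48; Oliver 1/6; Quentin 1/18; Rose 1/48; Samuel 1/12; Winifred 1/48

Neither parent survives and there are no descendants, so the estate passes to Martin's siblings and their issue per stirpes.
The estate is divided into 3 equal shares of 1/3 among Victor, Charles, Diana.
Victor predeceased; the 1/3 allotted to Victor's branch passes to Victor's issue by representation.
The 1/3 is divided into 2 equal shares of 1/6 among George, Oliver.
George predeceased; the 1/6 allotted to George's branch passes to George's issue by representation.
The 1/6 is divided into 3 equal shares of 1/18 among Fiona, Quentin, Beatrice.
Fiona is living and takes 1/18.
Quentin is living and takes 1/18.
Beatrice is living and takes 1/18.
Oliver is living and takes 1/6.
Charles is living and takes 1/3.
Diana predeceased; the 1/3 allotted to Diana's branch passes to Diana's issue by representation.
The 1/3 is divided into 4 equal shares of 1/12 among Samuel, Kenneth, Judith, Harriet.
Samuel is living and takes 1/12.
Kenneth is living and takes 1/12.
Judith is living and takes 1/12.
Harriet predeceased; the 1/12 allotted to Harriet's branch passes to Harriet's issue by representation.
The 1/12 is divided into 4 equal shares of 1/48 among Nora, Isaac, Winifred, Rose.
Nora is living and takes 1/48.
Isaac is living and takes 1/48.
Winifred is living and takes 1/48.
Rose is living and takes 1/48.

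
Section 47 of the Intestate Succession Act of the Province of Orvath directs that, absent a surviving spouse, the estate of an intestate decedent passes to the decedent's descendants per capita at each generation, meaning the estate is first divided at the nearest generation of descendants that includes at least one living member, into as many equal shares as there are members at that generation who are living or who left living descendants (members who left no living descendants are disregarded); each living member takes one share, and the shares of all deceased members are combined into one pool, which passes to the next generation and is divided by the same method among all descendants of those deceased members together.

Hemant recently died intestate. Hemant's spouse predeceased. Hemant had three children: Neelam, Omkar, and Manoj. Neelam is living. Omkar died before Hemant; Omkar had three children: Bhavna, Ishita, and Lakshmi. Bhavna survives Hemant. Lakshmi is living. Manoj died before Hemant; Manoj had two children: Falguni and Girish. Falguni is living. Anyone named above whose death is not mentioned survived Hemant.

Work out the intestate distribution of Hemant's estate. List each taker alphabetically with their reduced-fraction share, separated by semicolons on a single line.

Bhavna 2/15; Falguni 2/15; Girish 2/15; Ishita 2/15; Lakshmi 2/15; Neelam 1/3

There is no surviving spouse, so the entire estate passes to Hemant's descendants per capita at each generation.
At generation 1 (Neelam, Omkar, Manoj) there are 3 shares of (1)/3 = 1/3 each.
Living: Neelam — each takes 1/3.
Deceased: Omkar and Manoj. Their combined 2/3 is pooled and carried to generation 2.
At generation 2 (Bhavna, Ishita, Lakshmi, Falguni, Girish) there are 5 shares of (2/3)/5 = 2/15 each.
Living: Bhavna, Ishita, Lakshmi, Falguni, and Girish — each takes 2/15.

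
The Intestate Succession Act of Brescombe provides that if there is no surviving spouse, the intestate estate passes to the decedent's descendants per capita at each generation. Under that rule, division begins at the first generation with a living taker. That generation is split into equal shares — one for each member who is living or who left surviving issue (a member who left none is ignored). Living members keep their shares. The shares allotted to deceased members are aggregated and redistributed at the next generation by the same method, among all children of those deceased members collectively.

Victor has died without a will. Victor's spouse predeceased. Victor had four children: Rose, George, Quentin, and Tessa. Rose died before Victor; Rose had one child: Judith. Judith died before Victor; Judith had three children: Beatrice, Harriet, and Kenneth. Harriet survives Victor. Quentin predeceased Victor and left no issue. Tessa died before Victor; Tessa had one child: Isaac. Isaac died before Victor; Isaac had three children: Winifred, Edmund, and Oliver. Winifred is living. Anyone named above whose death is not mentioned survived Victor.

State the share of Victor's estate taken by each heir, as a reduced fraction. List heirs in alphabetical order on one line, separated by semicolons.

Beatrice 1/9; Edmund 1/9; George 1/3; Harriet 1/9; Kenneth 1/9; Oliver 1/9; Winifred 1/9

There is no surviving spouse, so the entire estate passes to Victor's descendants per capita at each generation.
At generation 1 (Rose, George, Tessa) there are 3 shares of (1)/3 = 1/3 each.
Living: George — each takes 1/3.
Deceased: Rose and Tessa. Their combined 2/3 is pooled and carried to generation 2.
At generation 2 (Judith, Isaac) there are 2 shares of (2/3)/2 = 1/3 each.
Deceased: Judith and Isaac. Their combined 2/3 is pooled and carried to generation 3.
At generation 3 (Beatrice, Harriet, Kenneth, Winifred, Edmund, Oliver) there are 6 shares of (2/3)/6 = 1/9 each.
Living: Beatrice, Harriet, Kenneth, Winifred, Edmund, and Oliver — each takes 1/9.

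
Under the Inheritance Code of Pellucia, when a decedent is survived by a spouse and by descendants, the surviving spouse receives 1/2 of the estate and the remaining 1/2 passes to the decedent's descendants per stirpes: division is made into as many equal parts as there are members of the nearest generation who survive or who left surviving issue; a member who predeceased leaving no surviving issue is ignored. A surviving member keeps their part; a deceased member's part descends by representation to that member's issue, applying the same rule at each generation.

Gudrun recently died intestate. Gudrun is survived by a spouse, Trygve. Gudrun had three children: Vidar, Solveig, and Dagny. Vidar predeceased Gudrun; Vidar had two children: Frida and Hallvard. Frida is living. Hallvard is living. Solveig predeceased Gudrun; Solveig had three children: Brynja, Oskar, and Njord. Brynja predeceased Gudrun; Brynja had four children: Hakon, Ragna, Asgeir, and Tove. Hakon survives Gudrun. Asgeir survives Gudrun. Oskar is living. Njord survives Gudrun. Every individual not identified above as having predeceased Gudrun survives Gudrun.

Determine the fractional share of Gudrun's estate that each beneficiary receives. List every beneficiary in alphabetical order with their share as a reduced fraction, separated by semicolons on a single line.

Asgeir 1/72; Dagny 1/6; Frida 1/12; Hakon 1/72; Hallvard 1/12; Njord 1/18; Oskar 1/18; Ragna 1/72; Tove 1/72; Trygve 1/2

Trygve, as surviving spouse, takes 1/2.
The remaining 1/2 passes to Gudrun's descendants per stirpes.
The 1/2 is divided into 3 equal shares of 1/6 among Vidar, Solveig, Dagny.
Vidar predeceased; the 1/6 allotted to Vidar's branch passes to Vidar's issue by representation.
The 1/6 is divided into 2 equal shares of 1/12 among Frida, Hallvard.
Frida is living and takes 1/12.
Hallvard is living and takes 1/12.
Solveig predeceased; the 1/6 allotted to Solveig's branch passes to Solveig's issue by representation.
The 1/6 is divided into 3 equal shares of 1/18 among Brynja, Oskar, Njord.
Brynja predeceased; the 1/18 allotted to Brynja's branch passes to Brynja's issue by representation.
The 1/18 is divided into 4 equal shares of 1/72 among Hakon, Ragna, Asgeir, Tove.
Hakon is living and takes 1/72.
Ragna is living and takes 1/72.
Asgeir is living and takes 1/72.
Tove is living and takes 1/72.
Oskar is living and takes 1/18.
Njord is living and takes 1/18.
Dagny is living and takes 1/6.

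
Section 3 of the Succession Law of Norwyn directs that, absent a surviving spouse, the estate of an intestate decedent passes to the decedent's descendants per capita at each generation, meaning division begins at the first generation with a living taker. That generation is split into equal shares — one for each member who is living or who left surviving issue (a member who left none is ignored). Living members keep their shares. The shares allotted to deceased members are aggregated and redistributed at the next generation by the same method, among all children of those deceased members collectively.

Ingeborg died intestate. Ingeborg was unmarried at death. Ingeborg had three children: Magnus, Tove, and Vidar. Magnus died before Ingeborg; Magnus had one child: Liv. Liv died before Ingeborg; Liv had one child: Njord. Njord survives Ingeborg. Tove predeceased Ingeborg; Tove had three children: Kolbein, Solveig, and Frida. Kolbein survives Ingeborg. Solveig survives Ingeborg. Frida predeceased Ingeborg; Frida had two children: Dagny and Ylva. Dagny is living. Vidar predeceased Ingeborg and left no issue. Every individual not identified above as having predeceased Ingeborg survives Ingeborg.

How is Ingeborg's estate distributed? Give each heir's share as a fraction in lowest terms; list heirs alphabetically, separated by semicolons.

There is no surviving spouse, so the entire estate passes to Ingeborg's descendants per capita at each generation.
No one at generation 1 (Magnus, Tove) is living; moving to the next generation.
At generation 2 (Liv, Kolbein, Solveig, Frida) there are 4 shares of (1)/4 = 1/4 each.
Living: Kolbein and Solveig — each takes 1/4.
Deceased: Liv and Frida. Their combined 1/2 is pooled and carried to generation 3.
At generation 3 (Njord, Dagny, Ylva) there are 3 shares of (1/2)/3 = 1/6 each.
Living: Njord, Dagny, and Ylva — each takes 1/6.

Dagny 1/6; Kolbein 1/4; Njord 1/6; Solveig 1/4; Ylva 1/6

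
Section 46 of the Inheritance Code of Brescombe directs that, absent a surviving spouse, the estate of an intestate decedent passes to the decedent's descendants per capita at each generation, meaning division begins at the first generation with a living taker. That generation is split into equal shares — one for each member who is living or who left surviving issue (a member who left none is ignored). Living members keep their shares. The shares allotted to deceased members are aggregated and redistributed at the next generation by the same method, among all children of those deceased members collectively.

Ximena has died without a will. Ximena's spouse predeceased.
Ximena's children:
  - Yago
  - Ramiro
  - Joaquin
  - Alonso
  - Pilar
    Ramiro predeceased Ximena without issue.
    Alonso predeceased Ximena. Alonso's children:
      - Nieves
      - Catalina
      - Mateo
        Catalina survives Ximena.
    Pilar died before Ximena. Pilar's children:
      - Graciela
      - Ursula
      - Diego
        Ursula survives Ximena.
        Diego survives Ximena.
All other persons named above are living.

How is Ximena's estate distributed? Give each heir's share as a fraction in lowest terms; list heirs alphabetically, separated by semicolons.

Catalina 1/12; Diego 1/12; Graciela 1/12; Joaquin 1/4; Mateo 1/12; Nieves 1/12; Ursula 1/12; Yago 1/4

There is no surviving spouse, so the entire estate passes to Ximena's descendants per capita at each generation.
At generation 1 (Yago, Joaquin, Alonso, Pilar) there are 4 shares of (1)/4 = 1/4 each.
Living: Yago and Joaquin — each takes 1/4.
Deceased: Alonso and Pilar. Their combined 1/2 is pooled and carried to generation 2.
At generation 2 (Nieves, Catalina, Mateo, Graciela, Ursula, Diego) there are 6 shares of (1/2)/6 = 1/12 each.
Living: Nieves, Catalina, Mateo, Graciela, Ursula, and Diego — each takes 1/12.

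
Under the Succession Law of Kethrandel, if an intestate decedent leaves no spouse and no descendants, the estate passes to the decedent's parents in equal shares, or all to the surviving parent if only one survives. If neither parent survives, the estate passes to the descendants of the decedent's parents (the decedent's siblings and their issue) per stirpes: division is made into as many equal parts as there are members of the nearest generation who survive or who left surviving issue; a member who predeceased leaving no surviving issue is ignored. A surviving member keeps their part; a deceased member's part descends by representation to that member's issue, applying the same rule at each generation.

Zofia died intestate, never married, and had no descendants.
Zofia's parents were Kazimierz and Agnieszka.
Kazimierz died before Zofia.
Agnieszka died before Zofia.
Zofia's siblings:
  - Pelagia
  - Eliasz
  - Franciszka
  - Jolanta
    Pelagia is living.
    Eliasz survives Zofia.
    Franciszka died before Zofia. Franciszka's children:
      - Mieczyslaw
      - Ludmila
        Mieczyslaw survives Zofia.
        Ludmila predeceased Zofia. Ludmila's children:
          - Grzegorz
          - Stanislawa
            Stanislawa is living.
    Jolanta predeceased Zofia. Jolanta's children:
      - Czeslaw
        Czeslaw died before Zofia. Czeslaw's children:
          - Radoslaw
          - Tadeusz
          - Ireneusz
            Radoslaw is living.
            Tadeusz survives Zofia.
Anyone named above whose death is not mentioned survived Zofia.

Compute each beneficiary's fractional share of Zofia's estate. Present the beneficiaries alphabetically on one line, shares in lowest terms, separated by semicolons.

Eliasz 1/4; Grzegorz 1/16; Ireneusz 1/12; Mieczyslaw 1/8; Pelagia 1/4; Radoslaw 1/12; Stanislawa 1/16; Tadeusz 1/12

Neither parent survives and there are no descendants, so the estate passes to Zofia's siblings and their issue per stirpes.
The estate is divided into 4 equal shares of 1/4 among Pelagia, Eliasz, Franciszka, Jolanta.
Pelagia is living and takes 1/4.
Eliasz is living and takes 1/4.
Franciszka predeceased; the 1/4 allotted to Franciszka's branch passes to Franciszka's issue by representation.
The 1/4 is divided into 2 equal shares of 1/8 among Mieczyslaw, Ludmila.
Mieczyslaw is living and takes 1/8.
Ludmila predeceased; the 1/8 allotted to Ludmila's branch passes to Ludmila's issue by representation.
The 1/8 is divided into 2 equal shares of 1/16 among Grzegorz, Stanislawa.
Grzegorz is living and takes 1/16.
Stanislawa is living and takes 1/16.
Jolanta predeceased; the 1/4 allotted to Jolanta's branch passes to Jolanta's issue by representation.
Czeslaw's line is the sole branch at this level, so the full 1/4 passes to Czeslaw's issue by representation.
The 1/4 is divided into 3 equal shares of 1/12 among Radoslaw, Tadeusz, Ireneusz.
Radoslaw is living and takes 1/12.
Tadeusz is living and takes 1/12.
Ireneusz is living and takes 1/12.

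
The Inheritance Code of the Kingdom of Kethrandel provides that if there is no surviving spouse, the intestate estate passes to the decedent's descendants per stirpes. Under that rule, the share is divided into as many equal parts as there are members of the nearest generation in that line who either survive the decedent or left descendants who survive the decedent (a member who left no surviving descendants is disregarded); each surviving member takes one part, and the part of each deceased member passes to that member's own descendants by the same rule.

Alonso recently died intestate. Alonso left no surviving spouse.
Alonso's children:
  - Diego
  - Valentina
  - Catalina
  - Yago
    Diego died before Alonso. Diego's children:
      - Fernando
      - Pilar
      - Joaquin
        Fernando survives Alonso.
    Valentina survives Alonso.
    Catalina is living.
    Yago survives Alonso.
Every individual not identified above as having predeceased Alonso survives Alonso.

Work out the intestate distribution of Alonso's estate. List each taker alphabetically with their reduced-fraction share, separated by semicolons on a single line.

Catalina 1/4; Fernando 1/12; Joaquin 1/12; Pilar 1/12; Valentina 1/4; Yago 1/4

There is no surviving spouse, so the entire estate passes to Alonso's descendants per stirpes.
The estate is divided into 4 equal shares of 1/4 among Diego, Valentina, Catalina, Yago.
Diego predeceased; the 1/4 allotted to Diego's branch passes to Diego's issue by representation.
The 1/4 is divided into 3 equal shares of 1/12 among Fernando, Pilar, Joaquin.
Fernando is living and takes 1/12.
Pilar is living and takes 1/12.
Joaquin is living and takes 1/12.
Valentina is living and takes 1/4.
Catalina is living and takes 1/4.
Yago is living and takes 1/4.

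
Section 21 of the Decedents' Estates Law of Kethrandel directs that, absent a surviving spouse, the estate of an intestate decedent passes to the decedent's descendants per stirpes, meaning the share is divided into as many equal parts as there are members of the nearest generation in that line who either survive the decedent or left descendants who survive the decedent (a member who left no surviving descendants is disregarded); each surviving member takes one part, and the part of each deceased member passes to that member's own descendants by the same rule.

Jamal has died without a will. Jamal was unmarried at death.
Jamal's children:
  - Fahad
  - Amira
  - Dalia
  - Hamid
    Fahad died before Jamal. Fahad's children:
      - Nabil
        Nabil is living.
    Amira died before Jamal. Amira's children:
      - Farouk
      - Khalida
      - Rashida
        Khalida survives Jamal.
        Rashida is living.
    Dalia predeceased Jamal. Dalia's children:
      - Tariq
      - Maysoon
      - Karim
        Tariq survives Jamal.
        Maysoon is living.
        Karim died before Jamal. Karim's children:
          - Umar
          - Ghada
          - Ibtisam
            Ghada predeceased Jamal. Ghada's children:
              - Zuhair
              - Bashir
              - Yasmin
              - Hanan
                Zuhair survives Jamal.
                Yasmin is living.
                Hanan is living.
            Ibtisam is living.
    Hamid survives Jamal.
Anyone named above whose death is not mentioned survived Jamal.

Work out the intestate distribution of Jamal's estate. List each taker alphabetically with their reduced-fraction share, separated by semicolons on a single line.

There is no surviving spouse, so the entire estate passes to Jamal's descendants per stirpes.
The estate is divided into 4 equal shares of 1/4 among Fahad, Amira, Dalia, Hamid.
Fahad predeceased; the 1/4 allotted to Fahad's branch passes to Fahad's issue by representation.
Nabil is the sole taker at this level and receives the full 1/4.
Amira predeceased; the 1/4 allotted to Amira's branch passes to Amira's issue by representation.
The 1/4 is divided into 3 equal shares of 1/12 among Farouk, Khalida, Rashida.
Farouk is living and takes 1/12.
Khalida is living and takes 1/12.
Rashida is living and takes 1/12.
Dalia predeceased; the 1/4 allotted to Dalia's branch passes to Dalia's issue by representation.
The 1/4 is divided into 3 equal shares of 1/12 among Tariq, Maysoon, Karim.
Tariq is living and takes 1/12.
Maysoon is living and takes 1/12.
Karim predeceased; the 1/12 allotted to Karim's branch passes to Karim's issue by representation.
The 1/12 is divided into 3 equal shares of 1/36 among Umar, Ghada, Ibtisam.
Umar is living and takes 1/36.
Ghada predeceased; the 1/36 allotted to Ghada's branch passes to Ghada's issue by representation.
The 1/36 is divided into 4 equal shares of 1/144 among Zuhair, Bashir, Yasmin, Hanan.
Zuhair is living and takes 1/144.
Bashir is living and takes 1/144.
Yasmin is living and takes 1/144.
Hanan is living and takes 1/144.
Ibtisam is living and takes 1/36.
Hamid is living and takes 1/4.

Bashir 1/144; Farouk 1/12; Hamid 1/4; Hanan 1/144; Ibtisam 1/36; Khalida 1/12; Maysoon 1/12; Nabil 1/4; Rashida 1/12; Tariq 1/12; Umar 1/36; Yasmin 1/144; Zuhair 1/144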